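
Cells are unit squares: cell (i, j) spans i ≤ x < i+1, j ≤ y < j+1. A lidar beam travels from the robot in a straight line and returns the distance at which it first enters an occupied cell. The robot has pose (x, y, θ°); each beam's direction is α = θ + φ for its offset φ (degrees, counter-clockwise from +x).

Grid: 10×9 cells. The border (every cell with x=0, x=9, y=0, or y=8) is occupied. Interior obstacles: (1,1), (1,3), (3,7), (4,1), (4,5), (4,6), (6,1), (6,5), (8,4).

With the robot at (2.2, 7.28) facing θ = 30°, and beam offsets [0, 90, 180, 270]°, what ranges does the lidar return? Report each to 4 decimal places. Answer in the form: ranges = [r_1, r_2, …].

beam 1: φ=0°, α=30°
  dir = (cos 30°, sin 30°) = (0.8660, 0.5000); from cell (2,7)
  next x-line at t=0.9238, next y-line at t=1.4400; Δt_x=1.1547, Δt_y=2.0000
    x: enter (3,7) at t=0.9238 ← occupied
  → r_1 = 0.9238
beam 2: φ=90°, α=120°
  dir = (cos 120°, sin 120°) = (-0.5000, 0.8660); from cell (2,7)
  next x-line at t=0.4000, next y-line at t=0.8314; Δt_x=2.0000, Δt_y=1.1547
    x: enter (1,7) at t=0.4000
    y: enter (1,8) at t=0.8314 ← occupied
  → r_2 = 0.8314
beam 3: φ=180°, α=210°
  dir = (cos 210°, sin 210°) = (-0.8660, -0.5000); from cell (2,7)
  next x-line at t=0.2309, next y-line at t=0.5600; Δt_x=1.1547, Δt_y=2.0000
    x: enter (1,7) at t=0.2309
    y: enter (1,6) at t=0.5600
    x: enter (0,6) at t=1.3856 ← occupied
  → r_3 = 1.3856
beam 4: φ=270°, α=300°
  dir = (cos 300°, sin 300°) = (0.5000, -0.8660); from cell (2,7)
  next x-line at t=1.6000, next y-line at t=0.3233; Δt_x=2.0000, Δt_y=1.1547
    y: enter (2,6) at t=0.3233
    y: enter (2,5) at t=1.4780
    x: enter (3,5) at t=1.6000
    y: enter (3,4) at t=2.6327
    x: enter (4,4) at t=3.6000
    y: enter (4,3) at t=3.7874
    y: enter (4,2) at t=4.9421
    x: enter (5,2) at t=5.6000
    y: enter (5,1) at t=6.0968
    y: enter (5,0) at t=7.2515 ← occupied
  → r_4 = 7.2515

ranges = [0.9238, 0.8314, 1.3856, 7.2515]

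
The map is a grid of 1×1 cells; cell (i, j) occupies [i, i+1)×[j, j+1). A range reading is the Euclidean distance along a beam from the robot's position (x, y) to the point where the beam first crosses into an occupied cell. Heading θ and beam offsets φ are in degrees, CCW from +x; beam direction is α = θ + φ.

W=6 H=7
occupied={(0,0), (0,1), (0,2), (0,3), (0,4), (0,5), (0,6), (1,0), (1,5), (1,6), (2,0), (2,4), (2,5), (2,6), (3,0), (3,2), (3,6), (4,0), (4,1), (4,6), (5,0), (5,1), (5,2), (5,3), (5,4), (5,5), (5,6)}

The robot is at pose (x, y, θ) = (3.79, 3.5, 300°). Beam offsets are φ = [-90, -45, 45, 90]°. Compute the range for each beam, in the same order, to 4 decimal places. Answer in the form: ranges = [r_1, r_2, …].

ranges = [3.2216, 0.5176, 1.2527, 1.3972]

beam 1: φ=-90°, α=210°
  cosα=-0.8660 sinα=-0.5000 | (3,3) | tMaxX 0.9122 tMaxY 1.0000 | tΔX 1.1547 tΔY 2.0000
    t=0.9122 [x] (2,3)
    t=1.0000 [y] (2,2)
    t=2.0669 [x] (1,2)
    t=3.0000 [y] (1,1)
    t=3.2216 [x] (0,1) — stop
  → r_1 = 3.2216
beam 2: φ=-45°, α=255°
  cosα=-0.2588 sinα=-0.9659 | (3,3) | tMaxX 3.0523 tMaxY 0.5176 | tΔX 3.8637 tΔY 1.0353
    t=0.5176 [y] (3,2) — stop
  → r_2 = 0.5176
beam 3: φ=45°, α=345°
  cosα=0.9659 sinα=-0.2588 | (3,3) | tMaxX 0.2174 tMaxY 1.9319 | tΔX 1.0353 tΔY 3.8637
    t=0.2174 [x] (4,3)
    t=1.2527 [x] (5,3) — stop
  → r_3 = 1.2527
beam 4: φ=90°, α=30°
  cosα=0.8660 sinα=0.5000 | (3,3) | tMaxX 0.2425 tMaxY 1.0000 | tΔX 1.1547 tΔY 2.0000
    t=0.2425 [x] (4,3)
    t=1.0000 [y] (4,4)
    t=1.3972 [x] (5,4) — stop
  → r_4 = 1.3972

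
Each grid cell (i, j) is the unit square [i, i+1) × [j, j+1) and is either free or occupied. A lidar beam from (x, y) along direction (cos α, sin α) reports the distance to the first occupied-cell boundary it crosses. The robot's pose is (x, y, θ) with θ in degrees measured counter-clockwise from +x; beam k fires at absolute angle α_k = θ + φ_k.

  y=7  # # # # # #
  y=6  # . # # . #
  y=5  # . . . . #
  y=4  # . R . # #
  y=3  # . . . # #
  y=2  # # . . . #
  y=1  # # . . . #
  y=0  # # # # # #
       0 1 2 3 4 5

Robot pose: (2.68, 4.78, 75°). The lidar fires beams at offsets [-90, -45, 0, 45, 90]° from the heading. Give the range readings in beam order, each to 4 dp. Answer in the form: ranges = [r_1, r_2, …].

ranges = [1.3666, 2.6789, 1.2630, 2.5634, 1.7393]

beam 1: φ=-90°, α=345°
  d=(0.9659,-0.2588)  start (2,4)  tX=0.3313 tY=3.0137  stride 1/|dx|=1.0353 1/|dy|=3.8637
    cross x-line → (3,4), t=0.3313
    cross x-line → (4,4), t=1.3666 (wall)
  → r_1 = 1.3666
beam 2: φ=-45°, α=30°
  d=(0.8660,0.5000)  start (2,4)  tX=0.3695 tY=0.4400  stride 1/|dx|=1.1547 1/|dy|=2.0000
    cross x-line → (3,4), t=0.3695
    cross y-line → (3,5), t=0.4400
    cross x-line → (4,5), t=1.5242
    cross y-line → (4,6), t=2.4400
    cross x-line → (5,6), t=2.6789 (wall)
  → r_2 = 2.6789
beam 3: φ=0°, α=75°
  d=(0.2588,0.9659)  start (2,4)  tX=1.2364 tY=0.2278  stride 1/|dx|=3.8637 1/|dy|=1.0353
    cross y-line → (2,5), t=0.2278
    cross x-line → (3,5), t=1.2364
    cross y-line → (3,6), t=1.2630 (wall)
  → r_3 = 1.2630
beam 4: φ=45°, α=120°
  d=(-0.5000,0.8660)  start (2,4)  tX=1.3600 tY=0.2540  stride 1/|dx|=2.0000 1/|dy|=1.1547
    cross y-line → (2,5), t=0.2540
    cross x-line → (1,5), t=1.3600
    cross y-line → (1,6), t=1.4087
    cross y-line → (1,7), t=2.5634 (wall)
  → r_4 = 2.5634
beam 5: φ=90°, α=165°
  d=(-0.9659,0.2588)  start (2,4)  tX=0.7040 tY=0.8500  stride 1/|dx|=1.0353 1/|dy|=3.8637
    cross x-line → (1,4), t=0.7040
    cross y-line → (1,5), t=0.8500
    cross x-line → (0,5), t=1.7393 (wall)
  → r_5 = 1.7393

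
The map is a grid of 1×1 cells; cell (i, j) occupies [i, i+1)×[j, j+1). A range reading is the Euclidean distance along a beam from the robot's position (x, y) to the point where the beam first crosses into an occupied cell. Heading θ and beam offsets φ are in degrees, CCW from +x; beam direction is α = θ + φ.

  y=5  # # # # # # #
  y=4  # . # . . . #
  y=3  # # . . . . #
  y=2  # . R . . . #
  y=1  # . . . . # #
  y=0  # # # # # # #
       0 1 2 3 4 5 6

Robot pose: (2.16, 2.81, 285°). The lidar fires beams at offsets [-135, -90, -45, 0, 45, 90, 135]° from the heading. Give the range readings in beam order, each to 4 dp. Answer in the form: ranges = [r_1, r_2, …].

ranges = [0.3800, 1.2009, 2.0900, 1.8738, 3.2793, 3.9755, 1.3741]

beam 1: φ=-135°, α=150°
  dir = (cos 150°, sin 150°) = (-0.8660, 0.5000); from cell (2,2)
  next x-line at t=0.1848, next y-line at t=0.3800; Δt_x=1.1547, Δt_y=2.0000
    x: enter (1,2) at t=0.1848
    y: enter (1,3) at t=0.3800 ← occupied
  → r_1 = 0.3800
beam 2: φ=-90°, α=195°
  dir = (cos 195°, sin 195°) = (-0.9659, -0.2588); from cell (2,2)
  next x-line at t=0.1656, next y-line at t=3.1296; Δt_x=1.0353, Δt_y=3.8637
    x: enter (1,2) at t=0.1656
    x: enter (0,2) at t=1.2009 ← occupied
  → r_2 = 1.2009
beam 3: φ=-45°, α=240°
  dir = (cos 240°, sin 240°) = (-0.5000, -0.8660); from cell (2,2)
  next x-line at t=0.3200, next y-line at t=0.9353; Δt_x=2.0000, Δt_y=1.1547
    x: enter (1,2) at t=0.3200
    y: enter (1,1) at t=0.9353
    y: enter (1,0) at t=2.0900 ← occupied
  → r_3 = 2.0900
beam 4: φ=0°, α=285°
  dir = (cos 285°, sin 285°) = (0.2588, -0.9659); from cell (2,2)
  next x-line at t=3.2455, next y-line at t=0.8386; Δt_x=3.8637, Δt_y=1.0353
    y: enter (2,1) at t=0.8386
    y: enter (2,0) at t=1.8738 ← occupied
  → r_4 = 1.8738
beam 5: φ=45°, α=330°
  dir = (cos 330°, sin 330°) = (0.8660, -0.5000); from cell (2,2)
  next x-line at t=0.9699, next y-line at t=1.6200; Δt_x=1.1547, Δt_y=2.0000
    x: enter (3,2) at t=0.9699
    y: enter (3,1) at t=1.6200
    x: enter (4,1) at t=2.1246
    x: enter (5,1) at t=3.2793 ← occupied
  → r_5 = 3.2793
beam 6: φ=90°, α=15°
  dir = (cos 15°, sin 15°) = (0.9659, 0.2588); from cell (2,2)
  next x-line at t=0.8696, next y-line at t=0.7341; Δt_x=1.0353, Δt_y=3.8637
    y: enter (2,3) at t=0.7341
    x: enter (3,3) at t=0.8696
    x: enter (4,3) at t=1.9049
    x: enter (5,3) at t=2.9402
    x: enter (6,3) at t=3.9755 ← occupied
  → r_6 = 3.9755
beam 7: φ=135°, α=60°
  dir = (cos 60°, sin 60°) = (0.5000, 0.8660); from cell (2,2)
  next x-line at t=1.6800, next y-line at t=0.2194; Δt_x=2.0000, Δt_y=1.1547
    y: enter (2,3) at t=0.2194
    y: enter (2,4) at t=1.3741 ← occupied
  → r_7 = 1.3741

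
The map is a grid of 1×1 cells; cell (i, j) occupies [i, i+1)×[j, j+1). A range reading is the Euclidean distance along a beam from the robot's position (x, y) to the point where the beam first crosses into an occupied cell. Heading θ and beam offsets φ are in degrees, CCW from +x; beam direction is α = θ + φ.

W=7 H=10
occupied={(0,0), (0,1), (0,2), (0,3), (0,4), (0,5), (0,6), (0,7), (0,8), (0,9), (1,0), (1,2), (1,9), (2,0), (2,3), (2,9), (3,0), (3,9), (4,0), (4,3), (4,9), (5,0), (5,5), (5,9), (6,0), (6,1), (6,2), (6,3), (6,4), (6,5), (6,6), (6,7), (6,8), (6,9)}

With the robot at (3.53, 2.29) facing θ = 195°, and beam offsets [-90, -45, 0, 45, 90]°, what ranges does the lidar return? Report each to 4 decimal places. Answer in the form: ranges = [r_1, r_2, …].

beam 1: φ=-90°, α=105°
  d=(-0.2588,0.9659)  start (3,2)  tX=2.0478 tY=0.7350  stride 1/|dx|=3.8637 1/|dy|=1.0353
    cross y-line → (3,3), t=0.7350
    cross y-line → (3,4), t=1.7703
    cross x-line → (2,4), t=2.0478
    cross y-line → (2,5), t=2.8056
    cross y-line → (2,6), t=3.8409
    cross y-line → (2,7), t=4.8762
    cross y-line → (2,8), t=5.9114
    cross x-line → (1,8), t=5.9115
    cross y-line → (1,9), t=6.9467 (wall)
  → r_1 = 6.9467
beam 2: φ=-45°, α=150°
  d=(-0.8660,0.5000)  start (3,2)  tX=0.6120 tY=1.4200  stride 1/|dx|=1.1547 1/|dy|=2.0000
    cross x-line → (2,2), t=0.6120
    cross y-line → (2,3), t=1.4200 (wall)
  → r_2 = 1.4200
beam 3: φ=0°, α=195°
  d=(-0.9659,-0.2588)  start (3,2)  tX=0.5487 tY=1.1205  stride 1/|dx|=1.0353 1/|dy|=3.8637
    cross x-line → (2,2), t=0.5487
    cross y-line → (2,1), t=1.1205
    cross x-line → (1,1), t=1.5840
    cross x-line → (0,1), t=2.6192 (wall)
  → r_3 = 2.6192
beam 4: φ=45°, α=240°
  d=(-0.5000,-0.8660)  start (3,2)  tX=1.0600 tY=0.3349  stride 1/|dx|=2.0000 1/|dy|=1.1547
    cross y-line → (3,1), t=0.3349
    cross x-line → (2,1), t=1.0600
    cross y-line → (2,0), t=1.4896 (wall)
  → r_4 = 1.4896
beam 5: φ=90°, α=285°
  d=(0.2588,-0.9659)  start (3,2)  tX=1.8159 tY=0.3002  stride 1/|dx|=3.8637 1/|dy|=1.0353
    cross y-line → (3,1), t=0.3002
    cross y-line → (3,0), t=1.3355 (wall)
  → r_5 = 1.3355

ranges = [6.9467, 1.4200, 2.6192, 1.4896, 1.3355]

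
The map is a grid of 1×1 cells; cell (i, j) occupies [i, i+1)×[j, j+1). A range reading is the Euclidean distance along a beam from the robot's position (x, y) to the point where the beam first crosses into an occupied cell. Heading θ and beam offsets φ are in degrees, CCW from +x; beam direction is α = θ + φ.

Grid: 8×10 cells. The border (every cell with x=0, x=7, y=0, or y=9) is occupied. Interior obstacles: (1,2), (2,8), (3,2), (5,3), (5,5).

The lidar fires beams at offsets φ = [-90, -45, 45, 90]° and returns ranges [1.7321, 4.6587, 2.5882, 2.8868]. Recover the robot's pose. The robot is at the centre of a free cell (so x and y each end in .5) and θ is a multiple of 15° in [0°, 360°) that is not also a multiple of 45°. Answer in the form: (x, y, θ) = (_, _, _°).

Candidates: 43 free-cell centres × 16 headings = 688 poses. Raycast each; keep the one whose scan matches to 4 dp.
  (6.5, 5.5, 165°): beam 1 = 1.9319 ≠ 1.7321 ✗
  (2.5, 2.5, 240°): beam 1 = 0.5774 ≠ 1.7321 ✗
  (6.5, 4.5, 165°): beam 1 = 1.9319 ≠ 1.7321 ✗
  (6.5, 6.5, 75°): beam 1 = 0.5176 ≠ 1.7321 ✗
  …
  (3.5, 4.5, 120°): r_1=1.7321, r_2=4.6587, r_3=2.5882, r_4=2.8868 — all match ✓
Only this pose fits every beam.

(x, y, θ) = (3.5, 4.5, 120°)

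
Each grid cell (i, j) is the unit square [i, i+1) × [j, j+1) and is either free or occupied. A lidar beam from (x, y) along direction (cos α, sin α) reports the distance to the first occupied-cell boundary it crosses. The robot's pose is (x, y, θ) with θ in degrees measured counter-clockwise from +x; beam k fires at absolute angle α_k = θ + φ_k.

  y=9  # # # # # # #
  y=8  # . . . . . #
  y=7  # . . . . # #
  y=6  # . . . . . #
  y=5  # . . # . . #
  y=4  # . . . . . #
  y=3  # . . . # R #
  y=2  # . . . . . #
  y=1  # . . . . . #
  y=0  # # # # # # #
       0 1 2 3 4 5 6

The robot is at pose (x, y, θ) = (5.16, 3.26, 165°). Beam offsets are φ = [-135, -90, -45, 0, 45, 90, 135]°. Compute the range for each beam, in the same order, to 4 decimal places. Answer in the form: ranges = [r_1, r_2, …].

ranges = [0.9699, 3.2455, 0.3200, 0.1656, 0.1848, 2.3397, 1.6800]

beam 1: φ=-135°, α=30°
  cosα=0.8660 sinα=0.5000 | (5,3) | tMaxX 0.9699 tMaxY 1.4800 | tΔX 1.1547 tΔY 2.0000
    t=0.9699 [x] (6,3) — stop
  → r_1 = 0.9699
beam 2: φ=-90°, α=75°
  cosα=0.2588 sinα=0.9659 | (5,3) | tMaxX 3.2455 tMaxY 0.7661 | tΔX 3.8637 tΔY 1.0353
    t=0.7661 [y] (5,4)
    t=1.8014 [y] (5,5)
    t=2.8367 [y] (5,6)
    t=3.2455 [x] (6,6) — stop
  → r_2 = 3.2455
beam 3: φ=-45°, α=120°
  cosα=-0.5000 sinα=0.8660 | (5,3) | tMaxX 0.3200 tMaxY 0.8545 | tΔX 2.0000 tΔY 1.1547
    t=0.3200 [x] (4,3) — stop
  → r_3 = 0.3200
beam 4: φ=0°, α=165°
  cosα=-0.9659 sinα=0.2588 | (5,3) | tMaxX 0.1656 tMaxY 2.8591 | tΔX 1.0353 tΔY 3.8637
    t=0.1656 [x] (4,3) — stop
  → r_4 = 0.1656
beam 5: φ=45°, α=210°
  cosα=-0.8660 sinα=-0.5000 | (5,3) | tMaxX 0.1848 tMaxY 0.5200 | tΔX 1.1547 tΔY 2.0000
    t=0.1848 [x] (4,3) — stop
  → r_5 = 0.1848
beam 6: φ=90°, α=255°
  cosα=-0.2588 sinα=-0.9659 | (5,3) | tMaxX 0.6182 tMaxY 0.2692 | tΔX 3.8637 tΔY 1.0353
    t=0.2692 [y] (5,2)
    t=0.6182 [x] (4,2)
    t=1.3044 [y] (4,1)
    t=2.3397 [y] (4,0) — stop
  → r_6 = 2.3397
beam 7: φ=135°, α=300°
  cosα=0.5000 sinα=-0.8660 | (5,3) | tMaxX 1.6800 tMaxY 0.3002 | tΔX 2.0000 tΔY 1.1547
    t=0.3002 [y] (5,2)
    t=1.4549 [y] (5,1)
    t=1.6800 [x] (6,1) — stop
  → r_7 = 1.6800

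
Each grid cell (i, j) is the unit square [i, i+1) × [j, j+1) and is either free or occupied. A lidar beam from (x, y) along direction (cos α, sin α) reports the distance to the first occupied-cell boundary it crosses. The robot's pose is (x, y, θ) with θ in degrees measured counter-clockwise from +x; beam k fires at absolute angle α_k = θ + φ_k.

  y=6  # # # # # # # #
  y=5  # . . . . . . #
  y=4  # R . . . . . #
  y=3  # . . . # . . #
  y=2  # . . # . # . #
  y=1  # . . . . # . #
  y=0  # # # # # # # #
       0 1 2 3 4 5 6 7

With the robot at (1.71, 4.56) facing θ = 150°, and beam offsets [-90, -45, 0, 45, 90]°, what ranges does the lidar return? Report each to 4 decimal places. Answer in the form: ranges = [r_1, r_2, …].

ranges = [1.6628, 1.4908, 0.8198, 0.7350, 1.4200]

beam 1: φ=-90°, α=60°
  cosα=0.5000 sinα=0.8660 | (1,4) | tMaxX 0.5800 tMaxY 0.5081 | tΔX 2.0000 tΔY 1.1547
    t=0.5081 [y] (1,5)
    t=0.5800 [x] (2,5)
    t=1.6628 [y] (2,6) — stop
  → r_1 = 1.6628
beam 2: φ=-45°, α=105°
  cosα=-0.2588 sinα=0.9659 | (1,4) | tMaxX 2.7432 tMaxY 0.4555 | tΔX 3.8637 tΔY 1.0353
    t=0.4555 [y] (1,5)
    t=1.4908 [y] (1,6) — stop
  → r_2 = 1.4908
beam 3: φ=0°, α=150°
  cosα=-0.8660 sinα=0.5000 | (1,4) | tMaxX 0.8198 tMaxY 0.8800 | tΔX 1.1547 tΔY 2.0000
    t=0.8198 [x] (0,4) — stop
  → r_3 = 0.8198
beam 4: φ=45°, α=195°
  cosα=-0.9659 sinα=-0.2588 | (1,4) | tMaxX 0.7350 tMaxY 2.1637 | tΔX 1.0353 tΔY 3.8637
    t=0.7350 [x] (0,4) — stop
  → r_4 = 0.7350
beam 5: φ=90°, α=240°
  cosα=-0.5000 sinα=-0.8660 | (1,4) | tMaxX 1.4200 tMaxY 0.6466 | tΔX 2.0000 tΔY 1.1547
    t=0.6466 [y] (1,3)
    t=1.4200 [x] (0,3) — stop
  → r_5 = 1.4200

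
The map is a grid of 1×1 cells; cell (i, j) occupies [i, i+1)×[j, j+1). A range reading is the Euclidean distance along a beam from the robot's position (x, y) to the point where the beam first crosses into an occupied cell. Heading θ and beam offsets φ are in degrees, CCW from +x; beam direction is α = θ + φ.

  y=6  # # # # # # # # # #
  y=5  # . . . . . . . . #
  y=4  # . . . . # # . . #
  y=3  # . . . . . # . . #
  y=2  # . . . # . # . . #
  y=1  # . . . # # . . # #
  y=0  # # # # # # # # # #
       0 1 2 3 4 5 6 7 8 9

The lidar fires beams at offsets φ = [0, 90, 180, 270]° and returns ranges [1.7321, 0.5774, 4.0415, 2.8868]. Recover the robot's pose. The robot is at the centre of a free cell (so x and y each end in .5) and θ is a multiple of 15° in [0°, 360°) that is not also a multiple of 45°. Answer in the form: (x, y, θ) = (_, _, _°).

Enumerate (i+0.5, j+0.5, θ) over the 32 free cells and 16 admissible headings. For each, cast all 4 beams and compare to the given ranges.
  (5.5, 5.5, 255°): beam 1 = 0.5176 ≠ 1.7321 ✗
  (7.5, 2.5, 120°): beam 1 = 1.0000 ≠ 1.7321 ✗
  (8.5, 4.5, 120°): beam 2 = 1.7321 ≠ 0.5774 ✗
  (2.5, 1.5, 255°): beam 1 = 0.5176 ≠ 1.7321 ✗
  …
  (3.5, 2.5, 240°): r_1=1.7321, r_2=0.5774, r_3=4.0415, r_4=2.8868 — all match ✓
Only this pose fits every beam.

(x, y, θ) = (3.5, 2.5, 240°)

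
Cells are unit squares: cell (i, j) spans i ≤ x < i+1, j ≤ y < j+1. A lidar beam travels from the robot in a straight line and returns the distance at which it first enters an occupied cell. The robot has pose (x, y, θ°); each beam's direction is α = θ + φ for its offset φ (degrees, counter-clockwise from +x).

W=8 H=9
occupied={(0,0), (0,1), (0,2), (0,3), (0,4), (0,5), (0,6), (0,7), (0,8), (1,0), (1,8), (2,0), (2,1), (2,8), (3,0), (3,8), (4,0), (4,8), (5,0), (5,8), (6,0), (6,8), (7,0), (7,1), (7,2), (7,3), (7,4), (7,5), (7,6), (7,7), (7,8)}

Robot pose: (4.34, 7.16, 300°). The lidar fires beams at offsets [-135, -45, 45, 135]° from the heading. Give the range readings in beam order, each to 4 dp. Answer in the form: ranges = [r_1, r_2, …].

beam 1: φ=-135°, α=165°
  cosα=-0.9659 sinα=0.2588 | (4,7) | tMaxX 0.3520 tMaxY 3.2455 | tΔX 1.0353 tΔY 3.8637
    t=0.3520 [x] (3,7)
    t=1.3873 [x] (2,7)
    t=2.4225 [x] (1,7)
    t=3.2455 [y] (1,8) — stop
  → r_1 = 3.2455
beam 2: φ=-45°, α=255°
  cosα=-0.2588 sinα=-0.9659 | (4,7) | tMaxX 1.3137 tMaxY 0.1656 | tΔX 3.8637 tΔY 1.0353
    t=0.1656 [y] (4,6)
    t=1.2009 [y] (4,5)
    t=1.3137 [x] (3,5)
    t=2.2362 [y] (3,4)
    t=3.2715 [y] (3,3)
    t=4.3067 [y] (3,2)
    t=5.1774 [x] (2,2)
    t=5.3420 [y] (2,1) — stop
  → r_2 = 5.3420
beam 3: φ=45°, α=345°
  cosα=0.9659 sinα=-0.2588 | (4,7) | tMaxX 0.6833 tMaxY 0.6182 | tΔX 1.0353 tΔY 3.8637
    t=0.6182 [y] (4,6)
    t=0.6833 [x] (5,6)
    t=1.7186 [x] (6,6)
    t=2.7538 [x] (7,6) — stop
  → r_3 = 2.7538
beam 4: φ=135°, α=75°
  cosα=0.2588 sinα=0.9659 | (4,7) | tMaxX 2.5500 tMaxY 0.8696 | tΔX 3.8637 tΔY 1.0353
    t=0.8696 [y] (4,8) — stop
  → r_4 = 0.8696

ranges = [3.2455, 5.3420, 2.7538, 0.8696]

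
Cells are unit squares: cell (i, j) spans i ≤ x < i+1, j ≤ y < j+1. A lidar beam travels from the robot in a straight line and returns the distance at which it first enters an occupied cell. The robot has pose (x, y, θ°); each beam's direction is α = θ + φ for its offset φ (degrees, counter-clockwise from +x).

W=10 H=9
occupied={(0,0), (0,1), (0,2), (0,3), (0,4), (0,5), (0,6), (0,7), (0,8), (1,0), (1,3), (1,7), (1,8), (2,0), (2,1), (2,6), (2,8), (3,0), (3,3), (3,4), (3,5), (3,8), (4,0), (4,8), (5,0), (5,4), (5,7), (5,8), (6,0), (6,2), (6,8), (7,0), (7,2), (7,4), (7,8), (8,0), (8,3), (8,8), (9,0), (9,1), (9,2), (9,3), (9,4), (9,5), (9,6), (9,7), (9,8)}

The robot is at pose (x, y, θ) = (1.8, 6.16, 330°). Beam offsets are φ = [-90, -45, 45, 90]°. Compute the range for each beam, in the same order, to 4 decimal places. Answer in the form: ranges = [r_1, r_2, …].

beam 1: φ=-90°, α=240°
  cosα=-0.5000 sinα=-0.8660 | (1,6) | tMaxX 1.6000 tMaxY 0.1848 | tΔX 2.0000 tΔY 1.1547
    t=0.1848 [y] (1,5)
    t=1.3395 [y] (1,4)
    t=1.6000 [x] (0,4) — stop
  → r_1 = 1.6000
beam 2: φ=-45°, α=285°
  cosα=0.2588 sinα=-0.9659 | (1,6) | tMaxX 0.7727 tMaxY 0.1656 | tΔX 3.8637 tΔY 1.0353
    t=0.1656 [y] (1,5)
    t=0.7727 [x] (2,5)
    t=1.2009 [y] (2,4)
    t=2.2362 [y] (2,3)
    t=3.2715 [y] (2,2)
    t=4.3067 [y] (2,1) — stop
  → r_2 = 4.3067
beam 3: φ=45°, α=15°
  cosα=0.9659 sinα=0.2588 | (1,6) | tMaxX 0.2071 tMaxY 3.2455 | tΔX 1.0353 tΔY 3.8637
    t=0.2071 [x] (2,6) — stop
  → r_3 = 0.2071
beam 4: φ=90°, α=60°
  cosα=0.5000 sinα=0.8660 | (1,6) | tMaxX 0.4000 tMaxY 0.9699 | tΔX 2.0000 tΔY 1.1547
    t=0.4000 [x] (2,6) — stop
  → r_4 = 0.4000

ranges = [1.6000, 4.3067, 0.2071, 0.4000]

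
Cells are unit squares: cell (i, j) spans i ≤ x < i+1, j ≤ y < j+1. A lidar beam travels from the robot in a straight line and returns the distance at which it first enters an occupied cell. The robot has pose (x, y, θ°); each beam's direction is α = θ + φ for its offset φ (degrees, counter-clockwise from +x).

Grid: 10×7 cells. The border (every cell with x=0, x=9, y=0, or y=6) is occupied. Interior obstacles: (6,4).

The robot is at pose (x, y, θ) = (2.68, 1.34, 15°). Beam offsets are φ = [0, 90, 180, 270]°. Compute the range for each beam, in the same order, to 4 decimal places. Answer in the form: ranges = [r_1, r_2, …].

beam 1: φ=0°, α=15°
  dir = (cos 15°, sin 15°) = (0.9659, 0.2588); from cell (2,1)
  next x-line at t=0.3313, next y-line at t=2.5500; Δt_x=1.0353, Δt_y=3.8637
    x: enter (3,1) at t=0.3313
    x: enter (4,1) at t=1.3666
    x: enter (5,1) at t=2.4018
    y: enter (5,2) at t=2.5500
    x: enter (6,2) at t=3.4371
    x: enter (7,2) at t=4.4724
    x: enter (8,2) at t=5.5077
    y: enter (8,3) at t=6.4137
    x: enter (9,3) at t=6.5429 ← occupied
  → r_1 = 6.5429
beam 2: φ=90°, α=105°
  dir = (cos 105°, sin 105°) = (-0.2588, 0.9659); from cell (2,1)
  next x-line at t=2.6273, next y-line at t=0.6833; Δt_x=3.8637, Δt_y=1.0353
    y: enter (2,2) at t=0.6833
    y: enter (2,3) at t=1.7186
    x: enter (1,3) at t=2.6273
    y: enter (1,4) at t=2.7538
    y: enter (1,5) at t=3.7891
    y: enter (1,6) at t=4.8244 ← occupied
  → r_2 = 4.8244
beam 3: φ=180°, α=195°
  dir = (cos 195°, sin 195°) = (-0.9659, -0.2588); from cell (2,1)
  next x-line at t=0.7040, next y-line at t=1.3137; Δt_x=1.0353, Δt_y=3.8637
    x: enter (1,1) at t=0.7040
    y: enter (1,0) at t=1.3137 ← occupied
  → r_3 = 1.3137
beam 4: φ=270°, α=285°
  dir = (cos 285°, sin 285°) = (0.2588, -0.9659); from cell (2,1)
  next x-line at t=1.2364, next y-line at t=0.3520; Δt_x=3.8637, Δt_y=1.0353
    y: enter (2,0) at t=0.3520 ← occupied
  → r_4 = 0.3520

ranges = [6.5429, 4.8244, 1.3137, 0.3520]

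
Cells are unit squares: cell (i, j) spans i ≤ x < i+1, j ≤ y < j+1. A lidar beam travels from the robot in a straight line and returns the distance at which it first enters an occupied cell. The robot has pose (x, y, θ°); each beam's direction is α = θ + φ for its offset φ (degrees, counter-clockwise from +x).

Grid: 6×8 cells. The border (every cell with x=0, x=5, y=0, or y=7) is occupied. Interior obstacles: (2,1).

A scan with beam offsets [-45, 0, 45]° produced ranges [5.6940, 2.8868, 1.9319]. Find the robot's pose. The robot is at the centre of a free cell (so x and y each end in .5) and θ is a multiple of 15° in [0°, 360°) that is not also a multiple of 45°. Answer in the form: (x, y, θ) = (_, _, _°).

Enumerate (i+0.5, j+0.5, θ) over the 23 free cells and 16 admissible headings. For each, cast all 3 beams and compare to the given ranges.
  (2.5, 5.5, 210°): beam 1 = 1.5529 ≠ 5.6940 ✗
  (2.5, 6.5, 15°): beam 1 = 2.8868 ≠ 5.6940 ✗
  (4.5, 6.5, 195°): beam 1 = 1.0000 ≠ 5.6940 ✗
  …
  (2.5, 6.5, 330°): r_1=5.6940, r_2=2.8868, r_3=1.9319 — all match ✓
Unique over the lattice → pose = (2.5, 6.5, 330°).

(x, y, θ) = (2.5, 6.5, 330°)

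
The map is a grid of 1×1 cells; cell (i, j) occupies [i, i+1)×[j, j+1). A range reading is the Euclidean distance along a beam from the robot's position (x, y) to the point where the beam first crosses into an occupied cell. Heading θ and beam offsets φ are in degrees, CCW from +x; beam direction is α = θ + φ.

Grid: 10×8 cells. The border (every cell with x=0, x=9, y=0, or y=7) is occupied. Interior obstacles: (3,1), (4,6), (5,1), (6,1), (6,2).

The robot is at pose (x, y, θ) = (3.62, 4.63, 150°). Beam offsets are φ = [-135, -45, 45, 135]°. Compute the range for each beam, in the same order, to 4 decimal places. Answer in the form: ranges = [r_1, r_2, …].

beam 1: φ=-135°, α=15°
  direction (0.9659, 0.2588); cell (3,4); t to first gridline: x 0.3934, y 1.4296 (then +1.0353 / +3.8637)
    (4,4) via x @ 0.3934
    (5,4) via x @ 1.4287
    (5,5) via y @ 1.4296
    (6,5) via x @ 2.4640
    (7,5) via x @ 3.4992
    (8,5) via x @ 4.5345
    (8,6) via y @ 5.2933
    (9,6) via x @ 5.5698  # hit
  → r_1 = 5.5698
beam 2: φ=-45°, α=105°
  direction (-0.2588, 0.9659); cell (3,4); t to first gridline: x 2.3955, y 0.3831 (then +3.8637 / +1.0353)
    (3,5) via y @ 0.3831
    (3,6) via y @ 1.4183
    (2,6) via x @ 2.3955
    (2,7) via y @ 2.4536  # hit
  → r_2 = 2.4536
beam 3: φ=45°, α=195°
  direction (-0.9659, -0.2588); cell (3,4); t to first gridline: x 0.6419, y 2.4341 (then +1.0353 / +3.8637)
    (2,4) via x @ 0.6419
    (1,4) via x @ 1.6771
    (1,3) via y @ 2.4341
    (0,3) via x @ 2.7124  # hit
  → r_3 = 2.7124
beam 4: φ=135°, α=285°
  direction (0.2588, -0.9659); cell (3,4); t to first gridline: x 1.4682, y 0.6522 (then +3.8637 / +1.0353)
    (3,3) via y @ 0.6522
    (4,3) via x @ 1.4682
    (4,2) via y @ 1.6875
    (4,1) via y @ 2.7228
    (4,0) via y @ 3.7581  # hit
  → r_4 = 3.7581

ranges = [5.5698, 2.4536, 2.7124, 3.7581]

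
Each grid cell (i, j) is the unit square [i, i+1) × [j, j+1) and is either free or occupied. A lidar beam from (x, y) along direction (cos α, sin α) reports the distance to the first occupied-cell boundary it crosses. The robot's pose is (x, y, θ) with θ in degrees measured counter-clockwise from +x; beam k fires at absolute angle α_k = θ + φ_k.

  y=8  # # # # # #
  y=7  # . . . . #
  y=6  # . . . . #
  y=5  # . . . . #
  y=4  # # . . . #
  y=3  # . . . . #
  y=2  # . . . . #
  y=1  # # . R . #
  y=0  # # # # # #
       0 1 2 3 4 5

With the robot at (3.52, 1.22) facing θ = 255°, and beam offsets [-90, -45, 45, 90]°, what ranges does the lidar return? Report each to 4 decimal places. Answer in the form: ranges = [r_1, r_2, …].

ranges = [1.5736, 0.4400, 0.2540, 0.8500]

beam 1: φ=-90°, α=165°
  cosα=-0.9659 sinα=0.2588 | (3,1) | tMaxX 0.5383 tMaxY 3.0137 | tΔX 1.0353 tΔY 3.8637
    t=0.5383 [x] (2,1)
    t=1.5736 [x] (1,1) — stop
  → r_1 = 1.5736
beam 2: φ=-45°, α=210°
  cosα=-0.8660 sinα=-0.5000 | (3,1) | tMaxX 0.6004 tMaxY 0.4400 | tΔX 1.1547 tΔY 2.0000
    t=0.4400 [y] (3,0) — stop
  → r_2 = 0.4400
beam 3: φ=45°, α=300°
  cosα=0.5000 sinα=-0.8660 | (3,1) | tMaxX 0.9600 tMaxY 0.2540 | tΔX 2.0000 tΔY 1.1547
    t=0.2540 [y] (3,0) — stop
  → r_3 = 0.2540
beam 4: φ=90°, α=345°
  cosα=0.9659 sinα=-0.2588 | (3,1) | tMaxX 0.4969 tMaxY 0.8500 | tΔX 1.0353 tΔY 3.8637
    t=0.4969 [x] (4,1)
    t=0.8500 [y] (4,0) — stop
  → r_4 = 0.8500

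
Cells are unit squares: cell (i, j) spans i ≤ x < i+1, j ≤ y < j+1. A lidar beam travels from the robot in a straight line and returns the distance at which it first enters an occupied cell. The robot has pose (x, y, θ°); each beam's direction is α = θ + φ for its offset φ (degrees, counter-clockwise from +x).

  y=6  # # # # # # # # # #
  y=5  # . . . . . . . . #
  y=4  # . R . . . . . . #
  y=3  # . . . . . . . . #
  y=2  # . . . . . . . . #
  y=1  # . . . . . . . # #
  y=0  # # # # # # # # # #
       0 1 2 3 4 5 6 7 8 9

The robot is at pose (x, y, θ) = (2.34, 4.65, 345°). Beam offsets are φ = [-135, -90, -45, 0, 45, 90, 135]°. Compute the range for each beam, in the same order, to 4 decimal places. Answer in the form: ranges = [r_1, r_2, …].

beam 1: φ=-135°, α=210°
  direction (-0.8660, -0.5000); cell (2,4); t to first gridline: x 0.3926, y 1.3000 (then +1.1547 / +2.0000)
    (1,4) via x @ 0.3926
    (1,3) via y @ 1.3000
    (0,3) via x @ 1.5473  # hit
  → r_1 = 1.5473
beam 2: φ=-90°, α=255°
  direction (-0.2588, -0.9659); cell (2,4); t to first gridline: x 1.3137, y 0.6729 (then +3.8637 / +1.0353)
    (2,3) via y @ 0.6729
    (1,3) via x @ 1.3137
    (1,2) via y @ 1.7082
    (1,1) via y @ 2.7435
    (1,0) via y @ 3.7788  # hit
  → r_2 = 3.7788
beam 3: φ=-45°, α=300°
  direction (0.5000, -0.8660); cell (2,4); t to first gridline: x 1.3200, y 0.7506 (then +2.0000 / +1.1547)
    (2,3) via y @ 0.7506
    (3,3) via x @ 1.3200
    (3,2) via y @ 1.9053
    (3,1) via y @ 3.0600
    (4,1) via x @ 3.3200
    (4,0) via y @ 4.2147  # hit
  → r_3 = 4.2147
beam 4: φ=0°, α=345°
  direction (0.9659, -0.2588); cell (2,4); t to first gridline: x 0.6833, y 2.5114 (then +1.0353 / +3.8637)
    (3,4) via x @ 0.6833
    (4,4) via x @ 1.7186
    (4,3) via y @ 2.5114
    (5,3) via x @ 2.7538
    (6,3) via x @ 3.7891
    (7,3) via x @ 4.8244
    (8,3) via x @ 5.8597
    (8,2) via y @ 6.3751
    (9,2) via x @ 6.8949  # hit
  → r_4 = 6.8949
beam 5: φ=45°, α=30°
  direction (0.8660, 0.5000); cell (2,4); t to first gridline: x 0.7621, y 0.7000 (then +1.1547 / +2.0000)
    (2,5) via y @ 0.7000
    (3,5) via x @ 0.7621
    (4,5) via x @ 1.9168
    (4,6) via y @ 2.7000  # hit
  → r_5 = 2.7000
beam 6: φ=90°, α=75°
  direction (0.2588, 0.9659); cell (2,4); t to first gridline: x 2.5500, y 0.3623 (then +3.8637 / +1.0353)
    (2,5) via y @ 0.3623
    (2,6) via y @ 1.3976  # hit
  → r_6 = 1.3976
beam 7: φ=135°, α=120°
  direction (-0.5000, 0.8660); cell (2,4); t to first gridline: x 0.6800, y 0.4041 (then +2.0000 / +1.1547)
    (2,5) via y @ 0.4041
    (1,5) via x @ 0.6800
    (1,6) via y @ 1.5588  # hit
  → r_7 = 1.5588

ranges = [1.5473, 3.7788, 4.2147, 6.8949, 2.7000, 1.3976, 1.5588]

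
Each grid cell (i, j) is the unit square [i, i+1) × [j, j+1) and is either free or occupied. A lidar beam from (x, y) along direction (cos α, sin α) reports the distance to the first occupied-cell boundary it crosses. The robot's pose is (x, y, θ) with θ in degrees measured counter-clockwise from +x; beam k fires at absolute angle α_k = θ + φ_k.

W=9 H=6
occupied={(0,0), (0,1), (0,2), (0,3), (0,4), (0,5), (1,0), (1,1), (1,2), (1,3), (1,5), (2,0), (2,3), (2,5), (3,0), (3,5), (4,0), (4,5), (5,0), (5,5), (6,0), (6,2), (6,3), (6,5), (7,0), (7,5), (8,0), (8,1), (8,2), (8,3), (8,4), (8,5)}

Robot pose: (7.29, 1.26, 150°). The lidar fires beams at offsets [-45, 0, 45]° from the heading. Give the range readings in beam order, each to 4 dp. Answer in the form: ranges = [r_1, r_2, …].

ranges = [1.1205, 1.4800, 1.0046]

beam 1: φ=-45°, α=105°
  d=(-0.2588,0.9659)  start (7,1)  tX=1.1205 tY=0.7661  stride 1/|dx|=3.8637 1/|dy|=1.0353
    cross y-line → (7,2), t=0.7661
    cross x-line → (6,2), t=1.1205 (wall)
  → r_1 = 1.1205
beam 2: φ=0°, α=150°
  d=(-0.8660,0.5000)  start (7,1)  tX=0.3349 tY=1.4800  stride 1/|dx|=1.1547 1/|dy|=2.0000
    cross x-line → (6,1), t=0.3349
    cross y-line → (6,2), t=1.4800 (wall)
  → r_2 = 1.4800
beam 3: φ=45°, α=195°
  d=(-0.9659,-0.2588)  start (7,1)  tX=0.3002 tY=1.0046  stride 1/|dx|=1.0353 1/|dy|=3.8637
    cross x-line → (6,1), t=0.3002
    cross y-line → (6,0), t=1.0046 (wall)
  → r_3 = 1.0046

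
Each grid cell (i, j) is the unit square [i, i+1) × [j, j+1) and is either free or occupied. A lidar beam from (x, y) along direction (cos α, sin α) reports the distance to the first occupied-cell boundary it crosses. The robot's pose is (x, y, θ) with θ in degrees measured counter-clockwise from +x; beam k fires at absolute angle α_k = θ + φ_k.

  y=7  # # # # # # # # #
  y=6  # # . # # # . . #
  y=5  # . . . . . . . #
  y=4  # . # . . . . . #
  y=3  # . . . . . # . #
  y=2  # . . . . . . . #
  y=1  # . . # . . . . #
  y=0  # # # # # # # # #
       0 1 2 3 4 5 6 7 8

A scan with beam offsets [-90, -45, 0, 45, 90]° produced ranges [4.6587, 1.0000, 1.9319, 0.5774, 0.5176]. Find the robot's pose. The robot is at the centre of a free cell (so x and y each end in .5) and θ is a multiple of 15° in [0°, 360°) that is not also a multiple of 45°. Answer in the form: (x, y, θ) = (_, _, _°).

The pose lattice has 35·16 = 560 candidates. Test each by forward raycasting.
  (7.5, 5.5, 285°): beam 2 = 1.7321 ≠ 1.0000 ✗
  (7.5, 5.5, 60°): beam 1 = 0.5774 ≠ 4.6587 ✗
  (2.5, 3.5, 15°): beam 1 = 1.9319 ≠ 4.6587 ✗
  (1.5, 2.5, 30°): beam 1 = 1.7321 ≠ 4.6587 ✗
  …
  (1.5, 5.5, 15°): r_1=4.6587, r_2=1.0000, r_3=1.9319, r_4=0.5774, r_5=0.5176 — all match ✓
Unique over the lattice → pose = (1.5, 5.5, 15°).

(x, y, θ) = (1.5, 5.5, 15°)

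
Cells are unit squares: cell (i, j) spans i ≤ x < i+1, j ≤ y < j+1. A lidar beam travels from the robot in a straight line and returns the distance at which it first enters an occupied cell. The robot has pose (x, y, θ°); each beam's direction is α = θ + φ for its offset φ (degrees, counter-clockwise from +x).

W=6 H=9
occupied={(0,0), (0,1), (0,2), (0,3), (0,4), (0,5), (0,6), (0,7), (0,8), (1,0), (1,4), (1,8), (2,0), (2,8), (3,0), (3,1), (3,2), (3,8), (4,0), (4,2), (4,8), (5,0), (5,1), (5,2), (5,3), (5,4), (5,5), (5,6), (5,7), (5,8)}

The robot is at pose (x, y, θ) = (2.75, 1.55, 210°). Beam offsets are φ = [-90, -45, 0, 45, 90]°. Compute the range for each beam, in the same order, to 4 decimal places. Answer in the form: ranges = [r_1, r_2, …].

beam 1: φ=-90°, α=120°
  cosα=-0.5000 sinα=0.8660 | (2,1) | tMaxX 1.5000 tMaxY 0.5196 | tΔX 2.0000 tΔY 1.1547
    t=0.5196 [y] (2,2)
    t=1.5000 [x] (1,2)
    t=1.6743 [y] (1,3)
    t=2.8290 [y] (1,4) — stop
  → r_1 = 2.8290
beam 2: φ=-45°, α=165°
  cosα=-0.9659 sinα=0.2588 | (2,1) | tMaxX 0.7765 tMaxY 1.7387 | tΔX 1.0353 tΔY 3.8637
    t=0.7765 [x] (1,1)
    t=1.7387 [y] (1,2)
    t=1.8117 [x] (0,2) — stop
  → r_2 = 1.8117
beam 3: φ=0°, α=210°
  cosα=-0.8660 sinα=-0.5000 | (2,1) | tMaxX 0.8660 tMaxY 1.1000 | tΔX 1.1547 tΔY 2.0000
    t=0.8660 [x] (1,1)
    t=1.1000 [y] (1,0) — stop
  → r_3 = 1.1000
beam 4: φ=45°, α=255°
  cosα=-0.2588 sinα=-0.9659 | (2,1) | tMaxX 2.8978 tMaxY 0.5694 | tΔX 3.8637 tΔY 1.0353
    t=0.5694 [y] (2,0) — stop
  → r_4 = 0.5694
beam 5: φ=90°, α=300°
  cosα=0.5000 sinα=-0.8660 | (2,1) | tMaxX 0.5000 tMaxY 0.6351 | tΔX 2.0000 tΔY 1.1547
    t=0.5000 [x] (3,1) — stop
  → r_5 = 0.5000

ranges = [2.8290, 1.8117, 1.1000, 0.5694, 0.5000]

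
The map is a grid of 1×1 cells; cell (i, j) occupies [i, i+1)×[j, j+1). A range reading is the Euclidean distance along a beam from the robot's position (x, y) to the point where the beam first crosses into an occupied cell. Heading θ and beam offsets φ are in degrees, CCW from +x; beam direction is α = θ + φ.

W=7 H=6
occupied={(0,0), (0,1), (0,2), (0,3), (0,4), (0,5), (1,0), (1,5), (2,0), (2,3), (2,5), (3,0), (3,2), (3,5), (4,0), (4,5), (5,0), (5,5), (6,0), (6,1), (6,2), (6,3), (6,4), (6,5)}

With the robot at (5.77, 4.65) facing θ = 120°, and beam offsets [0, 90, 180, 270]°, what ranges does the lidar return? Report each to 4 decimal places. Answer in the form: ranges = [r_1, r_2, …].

ranges = [0.4041, 3.1985, 0.4600, 0.2656]

beam 1: φ=0°, α=120°
  direction (-0.5000, 0.8660); cell (5,4); t to first gridline: x 1.5400, y 0.4041 (then +2.0000 / +1.1547)
    (5,5) via y @ 0.4041  # hit
  → r_1 = 0.4041
beam 2: φ=90°, α=210°
  direction (-0.8660, -0.5000); cell (5,4); t to first gridline: x 0.8891, y 1.3000 (then +1.1547 / +2.0000)
    (4,4) via x @ 0.8891
    (4,3) via y @ 1.3000
    (3,3) via x @ 2.0438
    (2,3) via x @ 3.1985  # hit
  → r_2 = 3.1985
beam 3: φ=180°, α=300°
  direction (0.5000, -0.8660); cell (5,4); t to first gridline: x 0.4600, y 0.7506 (then +2.0000 / +1.1547)
    (6,4) via x @ 0.4600  # hit
  → r_3 = 0.4600
beam 4: φ=270°, α=30°
  direction (0.8660, 0.5000); cell (5,4); t to first gridline: x 0.2656, y 0.7000 (then +1.1547 / +2.0000)
    (6,4) via x @ 0.2656  # hit
  → r_4 = 0.2656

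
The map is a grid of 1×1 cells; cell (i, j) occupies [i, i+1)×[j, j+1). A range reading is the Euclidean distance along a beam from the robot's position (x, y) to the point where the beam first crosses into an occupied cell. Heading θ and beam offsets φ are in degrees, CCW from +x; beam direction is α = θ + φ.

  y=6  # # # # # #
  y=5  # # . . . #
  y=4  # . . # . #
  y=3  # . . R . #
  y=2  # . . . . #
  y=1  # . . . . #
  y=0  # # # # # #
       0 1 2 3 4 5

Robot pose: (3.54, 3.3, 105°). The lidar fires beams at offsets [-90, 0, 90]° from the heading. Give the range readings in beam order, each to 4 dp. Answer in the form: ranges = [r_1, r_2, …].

ranges = [1.5115, 0.7247, 2.6296]

beam 1: φ=-90°, α=15°
  direction (0.9659, 0.2588); cell (3,3); t to first gridline: x 0.4762, y 2.7046 (then +1.0353 / +3.8637)
    (4,3) via x @ 0.4762
    (5,3) via x @ 1.5115  # hit
  → r_1 = 1.5115
beam 2: φ=0°, α=105°
  direction (-0.2588, 0.9659); cell (3,3); t to first gridline: x 2.0864, y 0.7247 (then +3.8637 / +1.0353)
    (3,4) via y @ 0.7247  # hit
  → r_2 = 0.7247
beam 3: φ=90°, α=195°
  direction (-0.9659, -0.2588); cell (3,3); t to first gridline: x 0.5590, y 1.1591 (then +1.0353 / +3.8637)
    (2,3) via x @ 0.5590
    (2,2) via y @ 1.1591
    (1,2) via x @ 1.5943
    (0,2) via x @ 2.6296  # hit
  → r_3 = 2.6296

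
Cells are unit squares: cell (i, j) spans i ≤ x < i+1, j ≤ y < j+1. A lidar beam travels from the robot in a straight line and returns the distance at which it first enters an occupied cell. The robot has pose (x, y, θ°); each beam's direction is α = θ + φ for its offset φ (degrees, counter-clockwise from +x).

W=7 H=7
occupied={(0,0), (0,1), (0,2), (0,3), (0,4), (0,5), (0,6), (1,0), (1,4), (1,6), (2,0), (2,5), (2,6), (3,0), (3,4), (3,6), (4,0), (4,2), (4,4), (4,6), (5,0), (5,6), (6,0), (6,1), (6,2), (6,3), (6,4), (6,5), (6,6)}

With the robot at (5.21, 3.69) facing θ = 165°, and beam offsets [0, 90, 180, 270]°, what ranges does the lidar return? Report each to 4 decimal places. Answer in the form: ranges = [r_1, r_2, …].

ranges = [1.1977, 0.8114, 0.8179, 2.3915]

beam 1: φ=0°, α=165°
  direction (-0.9659, 0.2588); cell (5,3); t to first gridline: x 0.2174, y 1.1977 (then +1.0353 / +3.8637)
    (4,3) via x @ 0.2174
    (4,4) via y @ 1.1977  # hit
  → r_1 = 1.1977
beam 2: φ=90°, α=255°
  direction (-0.2588, -0.9659); cell (5,3); t to first gridline: x 0.8114, y 0.7143 (then +3.8637 / +1.0353)
    (5,2) via y @ 0.7143
    (4,2) via x @ 0.8114  # hit
  → r_2 = 0.8114
beam 3: φ=180°, α=345°
  direction (0.9659, -0.2588); cell (5,3); t to first gridline: x 0.8179, y 2.6660 (then +1.0353 / +3.8637)
    (6,3) via x @ 0.8179  # hit
  → r_3 = 0.8179
beam 4: φ=270°, α=75°
  direction (0.2588, 0.9659); cell (5,3); t to first gridline: x 3.0523, y 0.3209 (then +3.8637 / +1.0353)
    (5,4) via y @ 0.3209
    (5,5) via y @ 1.3562
    (5,6) via y @ 2.3915  # hit
  → r_4 = 2.3915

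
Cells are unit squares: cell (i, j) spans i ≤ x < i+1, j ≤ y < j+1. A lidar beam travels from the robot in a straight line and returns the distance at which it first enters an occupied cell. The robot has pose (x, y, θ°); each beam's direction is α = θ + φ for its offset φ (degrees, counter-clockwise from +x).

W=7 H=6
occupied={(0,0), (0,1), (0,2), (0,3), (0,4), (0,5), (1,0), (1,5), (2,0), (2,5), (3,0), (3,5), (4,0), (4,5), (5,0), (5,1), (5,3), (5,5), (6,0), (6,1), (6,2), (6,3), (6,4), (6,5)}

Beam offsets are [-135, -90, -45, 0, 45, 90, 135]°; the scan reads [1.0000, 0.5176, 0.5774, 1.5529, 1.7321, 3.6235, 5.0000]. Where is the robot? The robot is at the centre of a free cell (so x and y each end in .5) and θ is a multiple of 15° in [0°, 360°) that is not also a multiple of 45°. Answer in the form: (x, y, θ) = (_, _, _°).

Enumerate (i+0.5, j+0.5, θ) over the 18 free cells and 16 admissible headings. For each, cast all 7 beams and compare to the given ranges.
  (5.5, 4.5, 285°): beam 2 = 4.6587 ≠ 0.5176 ✗
  (2.5, 1.5, 30°): beam 1 = 0.5176 ≠ 1.0000 ✗
  (1.5, 3.5, 15°): beam 2 = 2.5882 ≠ 0.5176 ✗
  (3.5, 4.5, 255°): beam 1 = 0.5774 ≠ 1.0000 ✗
  (3.5, 3.5, 15°): beam 1 = 2.8868 ≠ 1.0000 ✗
  …
  (1.5, 2.5, 255°): r_1=1.0000, r_2=0.5176, r_3=0.5774, r_4=1.5529, r_5=1.7321, r_6=3.6235, r_7=5.0000 — all match ✓
Unique over the lattice → pose = (1.5, 2.5, 255°).

(x, y, θ) = (1.5, 2.5, 255°)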